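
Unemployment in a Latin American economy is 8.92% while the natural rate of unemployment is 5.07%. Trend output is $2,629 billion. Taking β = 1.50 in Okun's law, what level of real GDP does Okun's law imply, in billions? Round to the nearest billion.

$2,477 billion

Unemployment gap = 8.92 - 5.07 = 3.85 points, so the output gap is -1.5 × 3.85 = -5.775%.
Actual GDP = 2629 × (1 - 5.775/100) = 2629 × 0.94225 ≈ 2477 billion.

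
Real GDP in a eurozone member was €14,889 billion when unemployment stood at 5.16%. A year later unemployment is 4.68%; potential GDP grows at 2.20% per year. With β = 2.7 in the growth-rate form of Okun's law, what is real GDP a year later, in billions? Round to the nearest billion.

Δu = 4.68 - 5.16 = -0.48 points.
Okun's law (growth form): g_Y = g_Y* - β × Δu = 2.20 - 2.7 × (-0.48) = 2.2 + 1.296 = 3.496%.
Real GDP in the next year = 14889 × (1 + 3.496/100) = 14889 × 1.03496 ≈ 15410 billion.

€15,410 billion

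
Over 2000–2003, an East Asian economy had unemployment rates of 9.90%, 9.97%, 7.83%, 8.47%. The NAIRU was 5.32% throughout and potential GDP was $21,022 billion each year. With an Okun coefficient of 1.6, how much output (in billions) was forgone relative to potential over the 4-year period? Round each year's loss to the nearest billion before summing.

$5,008 billion

Year 2000: gap = -1.6 × (9.9 - 5.32) = -7.328%, loss ≈ 21022 × 7.328/100 ≈ 1540.
Year 2001: gap = -1.6 × (9.97 - 5.32) = -7.44%, loss ≈ 21022 × 7.44/100 ≈ 1564.
Year 2002: gap = -1.6 × (7.83 - 5.32) = -4.016%, loss ≈ 21022 × 4.016/100 ≈ 844.
Year 2003: gap = -1.6 × (8.47 - 5.32) = -5.04%, loss ≈ 21022 × 5.04/100 ≈ 1060.
Total lost output = 1540 + 1564 + 844 + 1060 = 5008 billion.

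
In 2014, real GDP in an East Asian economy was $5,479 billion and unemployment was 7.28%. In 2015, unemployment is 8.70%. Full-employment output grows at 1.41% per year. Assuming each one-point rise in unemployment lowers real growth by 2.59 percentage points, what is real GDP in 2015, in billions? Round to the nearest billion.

$5,355 billion

Δu = 8.7 - 7.28 = 1.42 points.
Okun's law (growth form): g_Y = g_Y* - β × Δu = 1.41 - 2.59 × (1.42) = 1.41 - 3.6778 = -2.2678%.
Real GDP in the next year = 5479 × (1 - 2.2678/100) = 5479 × 0.977322 ≈ 5355 billion.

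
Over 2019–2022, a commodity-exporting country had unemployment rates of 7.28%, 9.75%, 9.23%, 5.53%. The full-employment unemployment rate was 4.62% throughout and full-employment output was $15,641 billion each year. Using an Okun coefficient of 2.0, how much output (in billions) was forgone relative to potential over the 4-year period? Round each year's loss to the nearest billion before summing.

$4,164 billion

Year 2019: gap = -2.0 × (7.28 - 4.62) = -5.32%, loss ≈ 15641 × 5.32/100 ≈ 832.
Year 2020: gap = -2.0 × (9.75 - 4.62) = -10.26%, loss ≈ 15641 × 10.26/100 ≈ 1605.
Year 2021: gap = -2.0 × (9.23 - 4.62) = -9.22%, loss ≈ 15641 × 9.22/100 ≈ 1442.
Year 2022: gap = -2.0 × (5.53 - 4.62) = -1.82%, loss ≈ 15641 × 1.82/100 ≈ 285.
Total lost output = 832 + 1605 + 1442 + 285 = 4164 billion.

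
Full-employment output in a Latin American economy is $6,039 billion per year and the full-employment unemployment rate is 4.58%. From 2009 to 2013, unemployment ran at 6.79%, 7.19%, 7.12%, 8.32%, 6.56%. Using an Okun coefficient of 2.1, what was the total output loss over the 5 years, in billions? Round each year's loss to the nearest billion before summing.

$1,658 billion

Year 2009: gap = -2.1 × (6.79 - 4.58) = -4.641%, loss ≈ 6039 × 4.641/100 ≈ 280.
Year 2010: gap = -2.1 × (7.19 - 4.58) = -5.481%, loss ≈ 6039 × 5.481/100 ≈ 331.
Year 2011: gap = -2.1 × (7.12 - 4.58) = -5.334%, loss ≈ 6039 × 5.334/100 ≈ 322.
Year 2012: gap = -2.1 × (8.32 - 4.58) = -7.854%, loss ≈ 6039 × 7.854/100 ≈ 474.
Year 2013: gap = -2.1 × (6.56 - 4.58) = -4.158%, loss ≈ 6039 × 4.158/100 ≈ 251.
Total lost output = 280 + 331 + 322 + 474 + 251 = 1658 billion.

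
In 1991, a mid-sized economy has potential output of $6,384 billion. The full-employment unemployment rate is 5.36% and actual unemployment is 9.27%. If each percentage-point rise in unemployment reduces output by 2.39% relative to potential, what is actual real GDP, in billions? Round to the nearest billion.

Unemployment gap = 9.27 - 5.36 = 3.91 points, so the output gap is -2.39 × 3.91 = -9.3449%.
Actual GDP = 6384 × (1 - 9.3449/100) = 6384 × 0.906551 ≈ 5787 billion.

$5,787 billion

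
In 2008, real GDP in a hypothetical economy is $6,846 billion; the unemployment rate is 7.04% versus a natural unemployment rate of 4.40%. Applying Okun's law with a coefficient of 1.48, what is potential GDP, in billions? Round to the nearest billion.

$7,124 billion

Unemployment gap = 7.04 - 4.4 = 2.64 points, so output gap = -1.48 × 2.64 = -3.9072%.
Since Y = Y* × (1 + gap/100), Y* = 6846/0.960928 ≈ 7124 billion.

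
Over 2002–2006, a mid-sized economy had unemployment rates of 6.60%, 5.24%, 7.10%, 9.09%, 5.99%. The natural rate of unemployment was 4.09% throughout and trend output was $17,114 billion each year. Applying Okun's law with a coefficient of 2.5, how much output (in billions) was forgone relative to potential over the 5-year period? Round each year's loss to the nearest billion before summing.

$5,806 billion

Year 2002: gap = -2.5 × (6.6 - 4.09) = -6.275%, loss ≈ 17114 × 6.275/100 ≈ 1074.
Year 2003: gap = -2.5 × (5.24 - 4.09) = -2.875%, loss ≈ 17114 × 2.875/100 ≈ 492.
Year 2004: gap = -2.5 × (7.1 - 4.09) = -7.525%, loss ≈ 17114 × 7.525/100 ≈ 1288.
Year 2005: gap = -2.5 × (9.09 - 4.09) = -12.5%, loss ≈ 17114 × 12.5/100 ≈ 2139.
Year 2006: gap = -2.5 × (5.99 - 4.09) = -4.75%, loss ≈ 17114 × 4.75/100 ≈ 813.
Total lost output = 1074 + 492 + 1288 + 2139 + 813 = 5806 billion.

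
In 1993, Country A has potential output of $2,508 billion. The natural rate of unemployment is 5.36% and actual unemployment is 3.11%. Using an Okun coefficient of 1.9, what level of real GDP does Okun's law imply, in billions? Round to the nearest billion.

Unemployment gap = 3.11 - 5.36 = -2.25 points, so the output gap is -1.9 × (-2.25) = 4.275%.
Actual GDP = 2508 × (1 + 4.275/100) = 2508 × 1.04275 ≈ 2615 billion.

$2,615 billion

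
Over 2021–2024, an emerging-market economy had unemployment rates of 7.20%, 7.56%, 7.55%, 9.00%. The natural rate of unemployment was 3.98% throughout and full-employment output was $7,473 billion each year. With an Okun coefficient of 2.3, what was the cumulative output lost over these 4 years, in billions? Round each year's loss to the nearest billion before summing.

Year 2021: gap = -2.3 × (7.2 - 3.98) = -7.406%, loss ≈ 7473 × 7.406/100 ≈ 553.
Year 2022: gap = -2.3 × (7.56 - 3.98) = -8.234%, loss ≈ 7473 × 8.234/100 ≈ 615.
Year 2023: gap = -2.3 × (7.55 - 3.98) = -8.211%, loss ≈ 7473 × 8.211/100 ≈ 614.
Year 2024: gap = -2.3 × (9 - 3.98) = -11.546%, loss ≈ 7473 × 11.546/100 ≈ 863.
Total lost output = 553 + 615 + 614 + 863 = 2645 billion.

$2,645 billion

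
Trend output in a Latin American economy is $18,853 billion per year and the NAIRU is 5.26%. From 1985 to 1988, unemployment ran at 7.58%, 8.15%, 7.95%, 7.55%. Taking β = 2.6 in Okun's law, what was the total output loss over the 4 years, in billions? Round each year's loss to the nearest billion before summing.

$4,996 billion

Year 1985: gap = -2.6 × (7.58 - 5.26) = -6.032%, loss ≈ 18853 × 6.032/100 ≈ 1137.
Year 1986: gap = -2.6 × (8.15 - 5.26) = -7.514%, loss ≈ 18853 × 7.514/100 ≈ 1417.
Year 1987: gap = -2.6 × (7.95 - 5.26) = -6.994%, loss ≈ 18853 × 6.994/100 ≈ 1319.
Year 1988: gap = -2.6 × (7.55 - 5.26) = -5.954%, loss ≈ 18853 × 5.954/100 ≈ 1123.
Total lost output = 1137 + 1417 + 1319 + 1123 = 4996 billion.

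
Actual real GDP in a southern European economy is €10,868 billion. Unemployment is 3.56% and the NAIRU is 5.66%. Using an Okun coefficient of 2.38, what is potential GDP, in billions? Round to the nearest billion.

€10,351 billion

Unemployment gap = 3.56 - 5.66 = -2.1 points, so output gap = -2.38 × (-2.1) = 4.998%.
Since Y = Y* × (1 + gap/100), Y* = 10868/1.04998 ≈ 10351 billion.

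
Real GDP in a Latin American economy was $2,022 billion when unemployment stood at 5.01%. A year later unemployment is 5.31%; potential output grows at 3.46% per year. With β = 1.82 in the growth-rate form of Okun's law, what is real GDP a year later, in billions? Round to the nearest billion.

Δu = 5.31 - 5.01 = 0.3 points.
Okun's law (growth form): g_Y = g_Y* - β × Δu = 3.46 - 1.82 × (0.30) = 3.46 - 0.546 = 2.914%.
Real GDP in the next year = 2022 × (1 + 2.914/100) = 2022 × 1.02914 ≈ 2081 billion.

$2,081 billion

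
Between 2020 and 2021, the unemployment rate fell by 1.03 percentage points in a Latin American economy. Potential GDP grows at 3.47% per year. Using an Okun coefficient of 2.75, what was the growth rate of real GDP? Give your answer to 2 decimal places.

6.30%

Growth-rate Okun's law: g_Y = g_Y* - β × Δu.
g_Y = 3.47 - 2.75 × (-1.03) = 3.47 + 2.8325 = 6.3025%, i.e. 6.30% to 2 d.p.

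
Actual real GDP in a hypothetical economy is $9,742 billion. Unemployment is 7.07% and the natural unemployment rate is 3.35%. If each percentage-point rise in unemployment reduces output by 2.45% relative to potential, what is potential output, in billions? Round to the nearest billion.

$10,719 billion

Unemployment gap = 7.07 - 3.35 = 3.72 points, so output gap = -2.45 × 3.72 = -9.114%.
Since Y = Y* × (1 + gap/100), Y* = 9742/0.90886 ≈ 10719 billion.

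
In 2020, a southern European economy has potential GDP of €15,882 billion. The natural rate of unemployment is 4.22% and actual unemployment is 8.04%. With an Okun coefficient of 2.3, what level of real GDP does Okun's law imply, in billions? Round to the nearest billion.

Unemployment gap = 8.04 - 4.22 = 3.82 points, so the output gap is -2.3 × 3.82 = -8.786%.
Actual GDP = 15882 × (1 - 8.786/100) = 15882 × 0.91214 ≈ 14487 billion.

€14,487 billion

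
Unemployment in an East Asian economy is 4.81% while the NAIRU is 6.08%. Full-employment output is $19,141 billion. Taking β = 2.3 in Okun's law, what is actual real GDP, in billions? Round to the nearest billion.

$19,700 billion

Unemployment gap = 4.81 - 6.08 = -1.27 points, so the output gap is -2.3 × (-1.27) = 2.921%.
Actual GDP = 19141 × (1 + 2.921/100) = 19141 × 1.02921 ≈ 19700 billion.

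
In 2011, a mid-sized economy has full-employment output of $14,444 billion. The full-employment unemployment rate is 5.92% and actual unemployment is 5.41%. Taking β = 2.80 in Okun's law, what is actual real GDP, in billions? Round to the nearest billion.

$14,650 billion

Unemployment gap = 5.41 - 5.92 = -0.51 points, so the output gap is -2.8 × (-0.51) = 1.428%.
Actual GDP = 14444 × (1 + 1.428/100) = 14444 × 1.01428 ≈ 14650 billion.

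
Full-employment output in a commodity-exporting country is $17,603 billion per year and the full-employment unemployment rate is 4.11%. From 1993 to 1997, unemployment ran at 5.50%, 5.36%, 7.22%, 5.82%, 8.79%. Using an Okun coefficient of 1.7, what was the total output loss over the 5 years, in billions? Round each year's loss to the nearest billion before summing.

$3,633 billion

Year 1993: gap = -1.7 × (5.5 - 4.11) = -2.363%, loss ≈ 17603 × 2.363/100 ≈ 416.
Year 1994: gap = -1.7 × (5.36 - 4.11) = -2.125%, loss ≈ 17603 × 2.125/100 ≈ 374.
Year 1995: gap = -1.7 × (7.22 - 4.11) = -5.287%, loss ≈ 17603 × 5.287/100 ≈ 931.
Year 1996: gap = -1.7 × (5.82 - 4.11) = -2.907%, loss ≈ 17603 × 2.907/100 ≈ 512.
Year 1997: gap = -1.7 × (8.79 - 4.11) = -7.956%, loss ≈ 17603 × 7.956/100 ≈ 1400.
Total lost output = 416 + 374 + 931 + 512 + 1400 = 3633 billion.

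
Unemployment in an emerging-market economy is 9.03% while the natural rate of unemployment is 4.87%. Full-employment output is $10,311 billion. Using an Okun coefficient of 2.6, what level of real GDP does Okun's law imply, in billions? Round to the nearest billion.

Unemployment gap = 9.03 - 4.87 = 4.16 points, so the output gap is -2.6 × 4.16 = -10.816%.
Actual GDP = 10311 × (1 - 10.816/100) = 10311 × 0.89184 ≈ 9196 billion.

$9,196 billion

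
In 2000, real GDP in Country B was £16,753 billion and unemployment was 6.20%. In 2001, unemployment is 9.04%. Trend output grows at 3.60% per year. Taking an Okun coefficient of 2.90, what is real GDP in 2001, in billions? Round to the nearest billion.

£15,976 billion

Δu = 9.04 - 6.2 = 2.84 points.
Okun's law (growth form): g_Y = g_Y* - β × Δu = 3.60 - 2.90 × (2.84) = 3.6 - 8.236 = -4.636%.
Real GDP in the next year = 16753 × (1 - 4.636/100) = 16753 × 0.95364 ≈ 15976 billion.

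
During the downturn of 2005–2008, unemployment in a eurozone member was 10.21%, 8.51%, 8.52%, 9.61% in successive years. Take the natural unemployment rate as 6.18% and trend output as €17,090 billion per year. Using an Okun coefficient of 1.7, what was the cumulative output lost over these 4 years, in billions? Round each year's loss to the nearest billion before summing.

Year 2005: gap = -1.7 × (10.21 - 6.18) = -6.851%, loss ≈ 17090 × 6.851/100 ≈ 1171.
Year 2006: gap = -1.7 × (8.51 - 6.18) = -3.961%, loss ≈ 17090 × 3.961/100 ≈ 677.
Year 2007: gap = -1.7 × (8.52 - 6.18) = -3.978%, loss ≈ 17090 × 3.978/100 ≈ 680.
Year 2008: gap = -1.7 × (9.61 - 6.18) = -5.831%, loss ≈ 17090 × 5.831/100 ≈ 997.
Total lost output = 1171 + 677 + 680 + 997 = 3525 billion.

€3,525 billion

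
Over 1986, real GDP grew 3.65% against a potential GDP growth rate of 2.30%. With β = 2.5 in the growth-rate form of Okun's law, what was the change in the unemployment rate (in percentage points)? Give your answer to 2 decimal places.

Growth-rate Okun's law: g_Y = g_Y* - β × Δu, so Δu = (g_Y* - g_Y)/β.
Δu = (2.3 - 3.65)/2.5 = -1.35/2.5 = -0.54 percentage points.

-0.54 percentage points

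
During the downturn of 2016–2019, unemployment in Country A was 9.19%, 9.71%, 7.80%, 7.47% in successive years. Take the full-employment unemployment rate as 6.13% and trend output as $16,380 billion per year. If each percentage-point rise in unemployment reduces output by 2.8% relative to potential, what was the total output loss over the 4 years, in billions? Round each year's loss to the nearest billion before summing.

Year 2016: gap = -2.8 × (9.19 - 6.13) = -8.568%, loss ≈ 16380 × 8.568/100 ≈ 1403.
Year 2017: gap = -2.8 × (9.71 - 6.13) = -10.024%, loss ≈ 16380 × 10.024/100 ≈ 1642.
Year 2018: gap = -2.8 × (7.8 - 6.13) = -4.676%, loss ≈ 16380 × 4.676/100 ≈ 766.
Year 2019: gap = -2.8 × (7.47 - 6.13) = -3.752%, loss ≈ 16380 × 3.752/100 ≈ 615.
Total lost output = 1403 + 1642 + 766 + 615 = 4426 billion.

$4,426 billion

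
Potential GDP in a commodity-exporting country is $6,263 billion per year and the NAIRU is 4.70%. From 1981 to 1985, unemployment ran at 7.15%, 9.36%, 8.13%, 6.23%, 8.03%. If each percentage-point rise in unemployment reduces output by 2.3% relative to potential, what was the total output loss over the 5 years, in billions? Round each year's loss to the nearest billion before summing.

Year 1981: gap = -2.3 × (7.15 - 4.7) = -5.635%, loss ≈ 6263 × 5.635/100 ≈ 353.
Year 1982: gap = -2.3 × (9.36 - 4.7) = -10.718%, loss ≈ 6263 × 10.718/100 ≈ 671.
Year 1983: gap = -2.3 × (8.13 - 4.7) = -7.889%, loss ≈ 6263 × 7.889/100 ≈ 494.
Year 1984: gap = -2.3 × (6.23 - 4.7) = -3.519%, loss ≈ 6263 × 3.519/100 ≈ 220.
Year 1985: gap = -2.3 × (8.03 - 4.7) = -7.659%, loss ≈ 6263 × 7.659/100 ≈ 480.
Total lost output = 353 + 671 + 494 + 220 + 480 = 2218 billion.

$2,218 billion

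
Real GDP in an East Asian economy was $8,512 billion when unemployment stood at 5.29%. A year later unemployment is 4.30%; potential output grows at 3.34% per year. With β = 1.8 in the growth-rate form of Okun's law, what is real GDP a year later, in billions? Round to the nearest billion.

Δu = 4.3 - 5.29 = -0.99 points.
Okun's law (growth form): g_Y = g_Y* - β × Δu = 3.34 - 1.8 × (-0.99) = 3.34 + 1.782 = 5.122%.
Real GDP in the next year = 8512 × (1 + 5.122/100) = 8512 × 1.05122 ≈ 8948 billion.

$8,948 billion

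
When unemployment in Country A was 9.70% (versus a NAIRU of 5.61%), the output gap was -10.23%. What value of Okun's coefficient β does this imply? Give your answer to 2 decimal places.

Okun's law: output gap = -β × (u - u*).
-10.23 = -β × (9.7 - 5.61) = -β × 4.09, so β = 10.23/4.09 = 2.50.

β ≈ 2.50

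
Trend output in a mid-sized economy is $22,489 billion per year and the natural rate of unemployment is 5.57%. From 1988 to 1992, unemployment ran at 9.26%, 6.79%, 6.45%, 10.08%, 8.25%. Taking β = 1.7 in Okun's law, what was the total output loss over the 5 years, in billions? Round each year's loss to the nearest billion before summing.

Year 1988: gap = -1.7 × (9.26 - 5.57) = -6.273%, loss ≈ 22489 × 6.273/100 ≈ 1411.
Year 1989: gap = -1.7 × (6.79 - 5.57) = -2.074%, loss ≈ 22489 × 2.074/100 ≈ 466.
Year 1990: gap = -1.7 × (6.45 - 5.57) = -1.496%, loss ≈ 22489 × 1.496/100 ≈ 336.
Year 1991: gap = -1.7 × (10.08 - 5.57) = -7.667%, loss ≈ 22489 × 7.667/100 ≈ 1724.
Year 1992: gap = -1.7 × (8.25 - 5.57) = -4.556%, loss ≈ 22489 × 4.556/100 ≈ 1025.
Total lost output = 1411 + 466 + 336 + 1724 + 1025 = 4962 billion.

$4,962 billion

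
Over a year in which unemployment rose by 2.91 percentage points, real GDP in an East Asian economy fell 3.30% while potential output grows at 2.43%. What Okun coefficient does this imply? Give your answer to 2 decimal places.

Growth form: g_Y = g_Y* - β × Δu, so β = (g_Y* - g_Y)/Δu.
β = (2.43 + 3.3)/2.91 = 5.73/2.91 = 1.97.

β ≈ 1.97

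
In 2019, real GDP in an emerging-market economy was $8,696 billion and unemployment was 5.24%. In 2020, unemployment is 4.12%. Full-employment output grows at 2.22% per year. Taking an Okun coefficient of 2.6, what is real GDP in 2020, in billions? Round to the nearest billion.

$9,142 billion

Δu = 4.12 - 5.24 = -1.12 points.
Okun's law (growth form): g_Y = g_Y* - β × Δu = 2.22 - 2.6 × (-1.12) = 2.22 + 2.912 = 5.132%.
Real GDP in the next year = 8696 × (1 + 5.132/100) = 8696 × 1.05132 ≈ 9142 billion.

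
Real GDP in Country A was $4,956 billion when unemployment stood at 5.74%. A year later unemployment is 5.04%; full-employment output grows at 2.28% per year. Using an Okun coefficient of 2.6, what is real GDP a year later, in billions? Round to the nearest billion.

Δu = 5.04 - 5.74 = -0.7 points.
Okun's law (growth form): g_Y = g_Y* - β × Δu = 2.28 - 2.6 × (-0.70) = 2.28 + 1.82 = 4.1%.
Real GDP in the next year = 4956 × (1 + 4.1/100) = 4956 × 1.041 ≈ 5159 billion.

$5,159 billion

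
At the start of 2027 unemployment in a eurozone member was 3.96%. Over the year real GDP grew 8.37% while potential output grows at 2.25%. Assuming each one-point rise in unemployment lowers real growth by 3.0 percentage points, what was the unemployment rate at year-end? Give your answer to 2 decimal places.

1.92%

Growth-rate Okun's law: g_Y = g_Y* - β × Δu, so Δu = (g_Y* - g_Y)/β.
Δu = (2.25 - 8.37)/3.0 = -6.12/3.0 = -2.04 percentage points.
Year-end unemployment = 3.96 - 2.04 = 1.92%.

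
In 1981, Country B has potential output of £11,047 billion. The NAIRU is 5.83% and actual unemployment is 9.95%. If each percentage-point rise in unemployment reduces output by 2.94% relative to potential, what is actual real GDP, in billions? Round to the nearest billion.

Unemployment gap = 9.95 - 5.83 = 4.12 points, so the output gap is -2.94 × 4.12 = -12.1128%.
Actual GDP = 11047 × (1 - 12.1128/100) = 11047 × 0.878872 ≈ 9709 billion.

£9,709 billion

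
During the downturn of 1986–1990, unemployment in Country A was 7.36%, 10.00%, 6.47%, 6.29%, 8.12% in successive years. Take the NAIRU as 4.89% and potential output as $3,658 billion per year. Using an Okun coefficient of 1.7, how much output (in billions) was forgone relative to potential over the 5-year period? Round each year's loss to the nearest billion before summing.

$858 billion

Year 1986: gap = -1.7 × (7.36 - 4.89) = -4.199%, loss ≈ 3658 × 4.199/100 ≈ 154.
Year 1987: gap = -1.7 × (10 - 4.89) = -8.687%, loss ≈ 3658 × 8.687/100 ≈ 318.
Year 1988: gap = -1.7 × (6.47 - 4.89) = -2.686%, loss ≈ 3658 × 2.686/100 ≈ 98.
Year 1989: gap = -1.7 × (6.29 - 4.89) = -2.38%, loss ≈ 3658 × 2.38/100 ≈ 87.
Year 1990: gap = -1.7 × (8.12 - 4.89) = -5.491%, loss ≈ 3658 × 5.491/100 ≈ 201.
Total lost output = 154 + 318 + 98 + 87 + 201 = 858 billion.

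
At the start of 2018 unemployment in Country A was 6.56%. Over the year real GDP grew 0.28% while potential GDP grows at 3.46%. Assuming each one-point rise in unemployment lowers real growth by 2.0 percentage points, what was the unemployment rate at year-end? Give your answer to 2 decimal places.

Growth-rate Okun's law: g_Y = g_Y* - β × Δu, so Δu = (g_Y* - g_Y)/β.
Δu = (3.46 - 0.28)/2.0 = 3.18/2.0 = 1.59 percentage points.
Year-end unemployment = 6.56 + 1.59 = 8.15%.

8.15%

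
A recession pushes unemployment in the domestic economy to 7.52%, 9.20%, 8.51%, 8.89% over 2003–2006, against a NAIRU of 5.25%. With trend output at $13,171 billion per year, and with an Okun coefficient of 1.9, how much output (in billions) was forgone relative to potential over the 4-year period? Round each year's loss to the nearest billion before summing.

Year 2003: gap = -1.9 × (7.52 - 5.25) = -4.313%, loss ≈ 13171 × 4.313/100 ≈ 568.
Year 2004: gap = -1.9 × (9.2 - 5.25) = -7.505%, loss ≈ 13171 × 7.505/100 ≈ 988.
Year 2005: gap = -1.9 × (8.51 - 5.25) = -6.194%, loss ≈ 13171 × 6.194/100 ≈ 816.
Year 2006: gap = -1.9 × (8.89 - 5.25) = -6.916%, loss ≈ 13171 × 6.916/100 ≈ 911.
Total lost output = 568 + 988 + 816 + 911 = 3283 billion.

$3,283 billion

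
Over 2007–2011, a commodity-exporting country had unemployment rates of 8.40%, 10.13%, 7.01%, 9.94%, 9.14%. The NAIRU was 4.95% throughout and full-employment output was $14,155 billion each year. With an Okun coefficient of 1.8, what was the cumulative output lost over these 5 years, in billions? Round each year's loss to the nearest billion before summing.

$5,063 billion

Year 2007: gap = -1.8 × (8.4 - 4.95) = -6.21%, loss ≈ 14155 × 6.21/100 ≈ 879.
Year 2008: gap = -1.8 × (10.13 - 4.95) = -9.324%, loss ≈ 14155 × 9.324/100 ≈ 1320.
Year 2009: gap = -1.8 × (7.01 - 4.95) = -3.708%, loss ≈ 14155 × 3.708/100 ≈ 525.
Year 2010: gap = -1.8 × (9.94 - 4.95) = -8.982%, loss ≈ 14155 × 8.982/100 ≈ 1271.
Year 2011: gap = -1.8 × (9.14 - 4.95) = -7.542%, loss ≈ 14155 × 7.542/100 ≈ 1068.
Total lost output = 879 + 1320 + 525 + 1271 + 1068 = 5063 billion.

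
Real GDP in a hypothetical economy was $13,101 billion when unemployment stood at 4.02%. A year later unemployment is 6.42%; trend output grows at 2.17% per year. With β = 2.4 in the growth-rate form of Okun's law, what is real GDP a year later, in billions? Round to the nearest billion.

$12,631 billion

Δu = 6.42 - 4.02 = 2.4 points.
Okun's law (growth form): g_Y = g_Y* - β × Δu = 2.17 - 2.4 × (2.40) = 2.17 - 5.76 = -3.59%.
Real GDP in the next year = 13101 × (1 - 3.59/100) = 13101 × 0.9641 ≈ 12631 billion.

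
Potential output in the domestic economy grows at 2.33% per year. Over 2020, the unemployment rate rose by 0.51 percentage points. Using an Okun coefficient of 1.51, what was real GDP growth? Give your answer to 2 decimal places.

Growth-rate Okun's law: g_Y = g_Y* - β × Δu.
g_Y = 2.33 - 1.51 × (0.51) = 2.33 - 0.7701 = 1.5599%, i.e. 1.56% to 2 d.p.

1.56%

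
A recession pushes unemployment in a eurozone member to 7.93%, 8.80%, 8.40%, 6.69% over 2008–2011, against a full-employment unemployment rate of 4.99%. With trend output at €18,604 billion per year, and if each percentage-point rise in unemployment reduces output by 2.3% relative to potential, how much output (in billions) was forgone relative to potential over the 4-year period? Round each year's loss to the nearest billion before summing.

€5,074 billion

Year 2008: gap = -2.3 × (7.93 - 4.99) = -6.762%, loss ≈ 18604 × 6.762/100 ≈ 1258.
Year 2009: gap = -2.3 × (8.8 - 4.99) = -8.763%, loss ≈ 18604 × 8.763/100 ≈ 1630.
Year 2010: gap = -2.3 × (8.4 - 4.99) = -7.843%, loss ≈ 18604 × 7.843/100 ≈ 1459.
Year 2011: gap = -2.3 × (6.69 - 4.99) = -3.91%, loss ≈ 18604 × 3.91/100 ≈ 727.
Total lost output = 1258 + 1630 + 1459 + 727 = 5074 billion.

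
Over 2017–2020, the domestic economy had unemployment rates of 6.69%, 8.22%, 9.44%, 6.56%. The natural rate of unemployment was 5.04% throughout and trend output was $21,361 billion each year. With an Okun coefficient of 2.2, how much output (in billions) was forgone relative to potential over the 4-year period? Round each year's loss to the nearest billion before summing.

$5,051 billion

Year 2017: gap = -2.2 × (6.69 - 5.04) = -3.63%, loss ≈ 21361 × 3.63/100 ≈ 775.
Year 2018: gap = -2.2 × (8.22 - 5.04) = -6.996%, loss ≈ 21361 × 6.996/100 ≈ 1494.
Year 2019: gap = -2.2 × (9.44 - 5.04) = -9.68%, loss ≈ 21361 × 9.68/100 ≈ 2068.
Year 2020: gap = -2.2 × (6.56 - 5.04) = -3.344%, loss ≈ 21361 × 3.344/100 ≈ 714.
Total lost output = 775 + 1494 + 2068 + 714 = 5051 billion.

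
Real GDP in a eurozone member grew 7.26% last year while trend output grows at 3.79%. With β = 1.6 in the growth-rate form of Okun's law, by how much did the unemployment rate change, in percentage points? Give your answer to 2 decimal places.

Growth-rate Okun's law: g_Y = g_Y* - β × Δu, so Δu = (g_Y* - g_Y)/β.
Δu = (3.79 - 7.26)/1.6 = -3.47/1.6 = -2.17 percentage points.

-2.17 percentage points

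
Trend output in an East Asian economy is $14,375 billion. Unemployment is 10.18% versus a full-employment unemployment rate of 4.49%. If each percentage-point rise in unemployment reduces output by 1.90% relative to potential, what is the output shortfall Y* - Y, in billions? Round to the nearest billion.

$1,554 billion

Output gap = -1.90 × (10.18 - 4.49) = -1.9 × 5.69 = -10.811%.
Actual GDP ≈ 14375 × 0.89189 ≈ 12821 billion, so the shortfall is 14375 - 12821 = 1554 billion.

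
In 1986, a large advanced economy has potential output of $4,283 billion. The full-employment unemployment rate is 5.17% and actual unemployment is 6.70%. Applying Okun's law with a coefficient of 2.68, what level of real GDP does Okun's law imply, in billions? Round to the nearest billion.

Unemployment gap = 6.7 - 5.17 = 1.53 points, so the output gap is -2.68 × 1.53 = -4.1004%.
Actual GDP = 4283 × (1 - 4.1004/100) = 4283 × 0.958996 ≈ 4107 billion.

$4,107 billion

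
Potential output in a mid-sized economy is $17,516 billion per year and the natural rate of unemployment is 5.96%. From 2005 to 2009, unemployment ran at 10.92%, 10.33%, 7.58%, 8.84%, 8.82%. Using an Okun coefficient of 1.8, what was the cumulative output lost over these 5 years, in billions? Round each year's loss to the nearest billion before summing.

$5,263 billion

Year 2005: gap = -1.8 × (10.92 - 5.96) = -8.928%, loss ≈ 17516 × 8.928/100 ≈ 1564.
Year 2006: gap = -1.8 × (10.33 - 5.96) = -7.866%, loss ≈ 17516 × 7.866/100 ≈ 1378.
Year 2007: gap = -1.8 × (7.58 - 5.96) = -2.916%, loss ≈ 17516 × 2.916/100 ≈ 511.
Year 2008: gap = -1.8 × (8.84 - 5.96) = -5.184%, loss ≈ 17516 × 5.184/100 ≈ 908.
Year 2009: gap = -1.8 × (8.82 - 5.96) = -5.148%, loss ≈ 17516 × 5.148/100 ≈ 902.
Total lost output = 1564 + 1378 + 511 + 908 + 902 = 5263 billion.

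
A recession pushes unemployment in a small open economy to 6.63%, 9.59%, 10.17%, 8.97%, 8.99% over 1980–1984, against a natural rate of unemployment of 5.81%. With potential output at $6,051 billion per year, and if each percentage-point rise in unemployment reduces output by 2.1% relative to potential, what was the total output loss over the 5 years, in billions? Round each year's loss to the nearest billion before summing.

Year 1980: gap = -2.1 × (6.63 - 5.81) = -1.722%, loss ≈ 6051 × 1.722/100 ≈ 104.
Year 1981: gap = -2.1 × (9.59 - 5.81) = -7.938%, loss ≈ 6051 × 7.938/100 ≈ 480.
Year 1982: gap = -2.1 × (10.17 - 5.81) = -9.156%, loss ≈ 6051 × 9.156/100 ≈ 554.
Year 1983: gap = -2.1 × (8.97 - 5.81) = -6.636%, loss ≈ 6051 × 6.636/100 ≈ 402.
Year 1984: gap = -2.1 × (8.99 - 5.81) = -6.678%, loss ≈ 6051 × 6.678/100 ≈ 404.
Total lost output = 104 + 480 + 554 + 402 + 404 = 1944 billion.

$1,944 billion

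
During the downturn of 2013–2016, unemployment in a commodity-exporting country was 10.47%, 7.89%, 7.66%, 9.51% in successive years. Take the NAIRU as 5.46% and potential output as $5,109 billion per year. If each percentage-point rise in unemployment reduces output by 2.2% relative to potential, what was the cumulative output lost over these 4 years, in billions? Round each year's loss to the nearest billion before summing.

Year 2013: gap = -2.2 × (10.47 - 5.46) = -11.022%, loss ≈ 5109 × 11.022/100 ≈ 563.
Year 2014: gap = -2.2 × (7.89 - 5.46) = -5.346%, loss ≈ 5109 × 5.346/100 ≈ 273.
Year 2015: gap = -2.2 × (7.66 - 5.46) = -4.84%, loss ≈ 5109 × 4.84/100 ≈ 247.
Year 2016: gap = -2.2 × (9.51 - 5.46) = -8.91%, loss ≈ 5109 × 8.91/100 ≈ 455.
Total lost output = 563 + 273 + 247 + 455 = 1538 billion.

$1,538 billion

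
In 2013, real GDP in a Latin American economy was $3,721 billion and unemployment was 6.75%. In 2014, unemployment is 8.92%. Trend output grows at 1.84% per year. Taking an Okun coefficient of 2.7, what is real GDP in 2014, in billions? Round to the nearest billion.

$3,571 billion

Δu = 8.92 - 6.75 = 2.17 points.
Okun's law (growth form): g_Y = g_Y* - β × Δu = 1.84 - 2.7 × (2.17) = 1.84 - 5.859 = -4.019%.
Real GDP in the next year = 3721 × (1 - 4.019/100) = 3721 × 0.95981 ≈ 3571 billion.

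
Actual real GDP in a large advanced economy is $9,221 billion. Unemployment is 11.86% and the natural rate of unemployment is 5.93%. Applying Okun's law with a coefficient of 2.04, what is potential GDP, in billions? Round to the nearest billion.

$10,490 billion

Unemployment gap = 11.86 - 5.93 = 5.93 points, so output gap = -2.04 × 5.93 = -12.0972%.
Since Y = Y* × (1 + gap/100), Y* = 9221/0.879028 ≈ 10490 billion.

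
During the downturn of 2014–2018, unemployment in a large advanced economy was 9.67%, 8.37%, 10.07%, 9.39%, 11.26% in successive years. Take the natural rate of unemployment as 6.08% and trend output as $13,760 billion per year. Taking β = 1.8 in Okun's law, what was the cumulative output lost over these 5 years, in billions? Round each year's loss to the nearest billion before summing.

$4,547 billion

Year 2014: gap = -1.8 × (9.67 - 6.08) = -6.462%, loss ≈ 13760 × 6.462/100 ≈ 889.
Year 2015: gap = -1.8 × (8.37 - 6.08) = -4.122%, loss ≈ 13760 × 4.122/100 ≈ 567.
Year 2016: gap = -1.8 × (10.07 - 6.08) = -7.182%, loss ≈ 13760 × 7.182/100 ≈ 988.
Year 2017: gap = -1.8 × (9.39 - 6.08) = -5.958%, loss ≈ 13760 × 5.958/100 ≈ 820.
Year 2018: gap = -1.8 × (11.26 - 6.08) = -9.324%, loss ≈ 13760 × 9.324/100 ≈ 1283.
Total lost output = 889 + 567 + 988 + 820 + 1283 = 4547 billion.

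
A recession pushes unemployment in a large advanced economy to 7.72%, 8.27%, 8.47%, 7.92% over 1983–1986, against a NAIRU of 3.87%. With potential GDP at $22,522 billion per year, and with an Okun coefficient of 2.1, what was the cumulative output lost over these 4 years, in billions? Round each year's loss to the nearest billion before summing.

$7,993 billion

Year 1983: gap = -2.1 × (7.72 - 3.87) = -8.085%, loss ≈ 22522 × 8.085/100 ≈ 1821.
Year 1984: gap = -2.1 × (8.27 - 3.87) = -9.24%, loss ≈ 22522 × 9.24/100 ≈ 2081.
Year 1985: gap = -2.1 × (8.47 - 3.87) = -9.66%, loss ≈ 22522 × 9.66/100 ≈ 2176.
Year 1986: gap = -2.1 × (7.92 - 3.87) = -8.505%, loss ≈ 22522 × 8.505/100 ≈ 1915.
Total lost output = 1821 + 2081 + 2176 + 1915 = 7993 billion.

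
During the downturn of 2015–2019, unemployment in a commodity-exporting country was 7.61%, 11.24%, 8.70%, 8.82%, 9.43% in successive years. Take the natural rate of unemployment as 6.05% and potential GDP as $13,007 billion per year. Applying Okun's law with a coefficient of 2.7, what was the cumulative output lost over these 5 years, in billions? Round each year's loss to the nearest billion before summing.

Year 2015: gap = -2.7 × (7.61 - 6.05) = -4.212%, loss ≈ 13007 × 4.212/100 ≈ 548.
Year 2016: gap = -2.7 × (11.24 - 6.05) = -14.013%, loss ≈ 13007 × 14.013/100 ≈ 1823.
Year 2017: gap = -2.7 × (8.7 - 6.05) = -7.155%, loss ≈ 13007 × 7.155/100 ≈ 931.
Year 2018: gap = -2.7 × (8.82 - 6.05) = -7.479%, loss ≈ 13007 × 7.479/100 ≈ 973.
Year 2019: gap = -2.7 × (9.43 - 6.05) = -9.126%, loss ≈ 13007 × 9.126/100 ≈ 1187.
Total lost output = 548 + 1823 + 931 + 973 + 1187 = 5462 billion.

$5,462 billion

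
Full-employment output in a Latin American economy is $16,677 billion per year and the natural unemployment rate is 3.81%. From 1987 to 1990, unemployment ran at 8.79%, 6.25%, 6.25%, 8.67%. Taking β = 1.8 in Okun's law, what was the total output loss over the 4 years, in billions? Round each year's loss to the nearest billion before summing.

$4,418 billion

Year 1987: gap = -1.8 × (8.79 - 3.81) = -8.964%, loss ≈ 16677 × 8.964/100 ≈ 1495.
Year 1988: gap = -1.8 × (6.25 - 3.81) = -4.392%, loss ≈ 16677 × 4.392/100 ≈ 732.
Year 1989: gap = -1.8 × (6.25 - 3.81) = -4.392%, loss ≈ 16677 × 4.392/100 ≈ 732.
Year 1990: gap = -1.8 × (8.67 - 3.81) = -8.748%, loss ≈ 16677 × 8.748/100 ≈ 1459.
Total lost output = 1495 + 732 + 732 + 1459 = 4418 billion.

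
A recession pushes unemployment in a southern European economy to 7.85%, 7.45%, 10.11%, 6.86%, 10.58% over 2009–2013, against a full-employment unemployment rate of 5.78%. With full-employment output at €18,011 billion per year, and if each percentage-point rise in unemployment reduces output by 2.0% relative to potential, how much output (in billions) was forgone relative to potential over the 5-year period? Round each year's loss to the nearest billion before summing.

€5,026 billion

Year 2009: gap = -2.0 × (7.85 - 5.78) = -4.14%, loss ≈ 18011 × 4.14/100 ≈ 746.
Year 2010: gap = -2.0 × (7.45 - 5.78) = -3.34%, loss ≈ 18011 × 3.34/100 ≈ 602.
Year 2011: gap = -2.0 × (10.11 - 5.78) = -8.66%, loss ≈ 18011 × 8.66/100 ≈ 1560.
Year 2012: gap = -2.0 × (6.86 - 5.78) = -2.16%, loss ≈ 18011 × 2.16/100 ≈ 389.
Year 2013: gap = -2.0 × (10.58 - 5.78) = -9.6%, loss ≈ 18011 × 9.6/100 ≈ 1729.
Total lost output = 746 + 602 + 1560 + 389 + 1729 = 5026 billion.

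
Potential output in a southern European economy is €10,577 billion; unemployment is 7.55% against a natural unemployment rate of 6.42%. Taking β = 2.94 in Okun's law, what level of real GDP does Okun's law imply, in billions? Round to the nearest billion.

€10,226 billion

Unemployment gap = 7.55 - 6.42 = 1.13 points, so the output gap is -2.94 × 1.13 = -3.3222%.
Actual GDP = 10577 × (1 - 3.3222/100) = 10577 × 0.966778 ≈ 10226 billion.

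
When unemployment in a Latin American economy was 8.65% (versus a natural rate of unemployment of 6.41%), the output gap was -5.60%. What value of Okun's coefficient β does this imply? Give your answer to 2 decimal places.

β ≈ 2.50

Okun's law: output gap = -β × (u - u*).
-5.60 = -β × (8.65 - 6.41) = -β × 2.24, so β = 5.6/2.24 = 2.50.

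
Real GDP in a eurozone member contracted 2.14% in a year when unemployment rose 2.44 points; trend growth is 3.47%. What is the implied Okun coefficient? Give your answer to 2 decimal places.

β ≈ 2.30

Growth form: g_Y = g_Y* - β × Δu, so β = (g_Y* - g_Y)/Δu.
β = (3.47 + 2.14)/2.44 = 5.61/2.44 = 2.30.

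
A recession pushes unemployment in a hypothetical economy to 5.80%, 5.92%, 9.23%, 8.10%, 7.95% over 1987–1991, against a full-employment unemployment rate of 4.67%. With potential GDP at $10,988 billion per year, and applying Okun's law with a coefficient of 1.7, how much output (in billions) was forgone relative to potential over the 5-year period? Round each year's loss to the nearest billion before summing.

$2,550 billion

Year 1987: gap = -1.7 × (5.8 - 4.67) = -1.921%, loss ≈ 10988 × 1.921/100 ≈ 211.
Year 1988: gap = -1.7 × (5.92 - 4.67) = -2.125%, loss ≈ 10988 × 2.125/100 ≈ 233.
Year 1989: gap = -1.7 × (9.23 - 4.67) = -7.752%, loss ≈ 10988 × 7.752/100 ≈ 852.
Year 1990: gap = -1.7 × (8.1 - 4.67) = -5.831%, loss ≈ 10988 × 5.831/100 ≈ 641.
Year 1991: gap = -1.7 × (7.95 - 4.67) = -5.576%, loss ≈ 10988 × 5.576/100 ≈ 613.
Total lost output = 211 + 233 + 852 + 641 + 613 = 2550 billion.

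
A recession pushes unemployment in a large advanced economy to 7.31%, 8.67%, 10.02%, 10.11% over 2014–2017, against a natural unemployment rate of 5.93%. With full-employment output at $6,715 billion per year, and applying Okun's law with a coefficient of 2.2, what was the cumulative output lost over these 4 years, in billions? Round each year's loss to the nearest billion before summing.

Year 2014: gap = -2.2 × (7.31 - 5.93) = -3.036%, loss ≈ 6715 × 3.036/100 ≈ 204.
Year 2015: gap = -2.2 × (8.67 - 5.93) = -6.028%, loss ≈ 6715 × 6.028/100 ≈ 405.
Year 2016: gap = -2.2 × (10.02 - 5.93) = -8.998%, loss ≈ 6715 × 8.998/100 ≈ 604.
Year 2017: gap = -2.2 × (10.11 - 5.93) = -9.196%, loss ≈ 6715 × 9.196/100 ≈ 618.
Total lost output = 204 + 405 + 604 + 618 = 1831 billion.

$1,831 billion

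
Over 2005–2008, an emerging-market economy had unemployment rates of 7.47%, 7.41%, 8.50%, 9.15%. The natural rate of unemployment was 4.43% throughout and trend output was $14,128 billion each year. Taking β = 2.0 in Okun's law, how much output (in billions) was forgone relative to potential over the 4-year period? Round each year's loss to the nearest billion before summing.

$4,185 billion

Year 2005: gap = -2.0 × (7.47 - 4.43) = -6.08%, loss ≈ 14128 × 6.08/100 ≈ 859.
Year 2006: gap = -2.0 × (7.41 - 4.43) = -5.96%, loss ≈ 14128 × 5.96/100 ≈ 842.
Year 2007: gap = -2.0 × (8.5 - 4.43) = -8.14%, loss ≈ 14128 × 8.14/100 ≈ 1150.
Year 2008: gap = -2.0 × (9.15 - 4.43) = -9.44%, loss ≈ 14128 × 9.44/100 ≈ 1334.
Total lost output = 859 + 842 + 1150 + 1334 = 4185 billion.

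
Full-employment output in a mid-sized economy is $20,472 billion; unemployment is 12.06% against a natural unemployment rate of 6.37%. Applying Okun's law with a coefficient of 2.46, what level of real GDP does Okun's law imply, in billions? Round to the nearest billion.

$17,606 billion

Unemployment gap = 12.06 - 6.37 = 5.69 points, so the output gap is -2.46 × 5.69 = -13.9974%.
Actual GDP = 20472 × (1 - 13.9974/100) = 20472 × 0.860026 ≈ 17606 billion.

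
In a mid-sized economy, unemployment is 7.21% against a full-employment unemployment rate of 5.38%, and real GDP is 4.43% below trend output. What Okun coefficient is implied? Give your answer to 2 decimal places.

Okun's law: output gap = -β × (u - u*).
-4.43 = -β × (7.21 - 5.38) = -β × 1.83, so β = 4.43/1.83 = 2.42.

β ≈ 2.42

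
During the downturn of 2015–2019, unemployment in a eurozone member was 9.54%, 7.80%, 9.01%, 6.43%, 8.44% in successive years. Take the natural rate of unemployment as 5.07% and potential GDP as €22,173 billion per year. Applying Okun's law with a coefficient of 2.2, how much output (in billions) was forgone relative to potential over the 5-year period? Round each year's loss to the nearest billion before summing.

Year 2015: gap = -2.2 × (9.54 - 5.07) = -9.834%, loss ≈ 22173 × 9.834/100 ≈ 2180.
Year 2016: gap = -2.2 × (7.8 - 5.07) = -6.006%, loss ≈ 22173 × 6.006/100 ≈ 1332.
Year 2017: gap = -2.2 × (9.01 - 5.07) = -8.668%, loss ≈ 22173 × 8.668/100 ≈ 1922.
Year 2018: gap = -2.2 × (6.43 - 5.07) = -2.992%, loss ≈ 22173 × 2.992/100 ≈ 663.
Year 2019: gap = -2.2 × (8.44 - 5.07) = -7.414%, loss ≈ 22173 × 7.414/100 ≈ 1644.
Total lost output = 2180 + 1332 + 1922 + 663 + 1644 = 7741 billion.

€7,741 billion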